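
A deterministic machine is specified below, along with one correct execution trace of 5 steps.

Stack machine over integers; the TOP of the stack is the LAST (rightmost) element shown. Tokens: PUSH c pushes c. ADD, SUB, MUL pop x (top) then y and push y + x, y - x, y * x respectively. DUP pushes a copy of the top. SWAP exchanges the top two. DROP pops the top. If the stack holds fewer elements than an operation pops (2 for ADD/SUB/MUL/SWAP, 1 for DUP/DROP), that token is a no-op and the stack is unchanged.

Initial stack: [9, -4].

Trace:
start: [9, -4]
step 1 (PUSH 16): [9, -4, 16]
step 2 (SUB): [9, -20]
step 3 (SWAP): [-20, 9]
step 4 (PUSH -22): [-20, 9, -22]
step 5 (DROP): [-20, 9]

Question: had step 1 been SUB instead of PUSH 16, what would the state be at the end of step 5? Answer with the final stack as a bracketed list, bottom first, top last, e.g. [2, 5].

(re-executing from step 1 with the substitution; state before step 1: [9, -4])
step 1 (SUB): [13]
step 2 (SUB): [13]
step 3 (SWAP): [13]
step 4 (PUSH -22): [13, -22]
step 5 (DROP): [13]

[13]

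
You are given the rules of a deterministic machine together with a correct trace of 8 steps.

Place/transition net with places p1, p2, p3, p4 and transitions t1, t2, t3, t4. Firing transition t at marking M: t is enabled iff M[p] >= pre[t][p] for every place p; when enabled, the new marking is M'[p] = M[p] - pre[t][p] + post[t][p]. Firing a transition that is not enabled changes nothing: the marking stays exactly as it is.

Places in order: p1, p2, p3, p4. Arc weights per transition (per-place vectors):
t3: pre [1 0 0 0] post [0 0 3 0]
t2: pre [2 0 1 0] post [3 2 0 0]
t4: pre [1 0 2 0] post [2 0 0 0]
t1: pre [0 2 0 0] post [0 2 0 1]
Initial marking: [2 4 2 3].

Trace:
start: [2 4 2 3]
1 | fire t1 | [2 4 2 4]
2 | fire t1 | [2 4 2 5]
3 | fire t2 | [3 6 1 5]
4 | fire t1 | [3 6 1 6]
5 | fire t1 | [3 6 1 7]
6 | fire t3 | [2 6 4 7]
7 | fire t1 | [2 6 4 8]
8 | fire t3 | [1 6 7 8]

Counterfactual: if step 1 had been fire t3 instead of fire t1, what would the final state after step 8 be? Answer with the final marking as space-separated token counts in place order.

(re-executing from step 1 with the substitution; state before step 1: [2 4 2 3])
1 | fire t3 | [1 4 5 3]
2 | fire t1 | [1 4 5 4]
3 | fire t2 | [1 4 5 4]
4 | fire t1 | [1 4 5 5]
5 | fire t1 | [1 4 5 6]
6 | fire t3 | [0 4 8 6]
7 | fire t1 | [0 4 8 7]
8 | fire t3 | [0 4 8 7]

0 4 8 7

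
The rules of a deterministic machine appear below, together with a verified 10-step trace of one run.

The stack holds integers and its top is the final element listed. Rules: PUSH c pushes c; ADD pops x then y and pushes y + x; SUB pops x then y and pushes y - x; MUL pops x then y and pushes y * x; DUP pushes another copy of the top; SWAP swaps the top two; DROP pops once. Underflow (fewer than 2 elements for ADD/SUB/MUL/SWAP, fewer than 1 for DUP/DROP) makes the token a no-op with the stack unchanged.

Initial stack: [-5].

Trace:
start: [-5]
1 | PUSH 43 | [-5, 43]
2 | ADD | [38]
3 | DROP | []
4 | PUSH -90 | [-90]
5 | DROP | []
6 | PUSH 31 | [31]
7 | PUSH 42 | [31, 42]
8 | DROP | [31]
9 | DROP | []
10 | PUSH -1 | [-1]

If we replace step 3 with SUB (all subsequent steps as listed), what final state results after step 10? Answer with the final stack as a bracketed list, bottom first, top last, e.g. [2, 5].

(re-executing from step 3 with the substitution; state before step 3: [38])
3 | SUB | [38]
4 | PUSH -90 | [38, -90]
5 | DROP | [38]
6 | PUSH 31 | [38, 31]
7 | PUSH 42 | [38, 31, 42]
8 | DROP | [38, 31]
9 | DROP | [38]
10 | PUSH -1 | [38, -1]

[38, -1]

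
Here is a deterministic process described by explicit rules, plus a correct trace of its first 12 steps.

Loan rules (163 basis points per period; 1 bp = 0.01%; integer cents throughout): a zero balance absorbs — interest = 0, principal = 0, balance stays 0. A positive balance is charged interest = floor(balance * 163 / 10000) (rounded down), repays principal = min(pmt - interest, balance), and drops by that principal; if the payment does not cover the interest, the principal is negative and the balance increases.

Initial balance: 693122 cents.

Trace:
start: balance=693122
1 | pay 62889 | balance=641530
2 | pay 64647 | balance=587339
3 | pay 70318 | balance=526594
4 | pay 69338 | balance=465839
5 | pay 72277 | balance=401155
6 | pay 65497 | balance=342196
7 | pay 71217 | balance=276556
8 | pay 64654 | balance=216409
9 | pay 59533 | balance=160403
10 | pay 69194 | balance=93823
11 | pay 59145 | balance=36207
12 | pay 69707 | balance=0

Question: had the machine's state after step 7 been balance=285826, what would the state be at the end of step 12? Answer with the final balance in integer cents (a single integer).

0

state after step 7 := balance=285826
8 | pay 64654 | balance=225830
9 | pay 59533 | balance=169978
10 | pay 69194 | balance=103554
11 | pay 59145 | balance=46096
12 | pay 69707 | balance=0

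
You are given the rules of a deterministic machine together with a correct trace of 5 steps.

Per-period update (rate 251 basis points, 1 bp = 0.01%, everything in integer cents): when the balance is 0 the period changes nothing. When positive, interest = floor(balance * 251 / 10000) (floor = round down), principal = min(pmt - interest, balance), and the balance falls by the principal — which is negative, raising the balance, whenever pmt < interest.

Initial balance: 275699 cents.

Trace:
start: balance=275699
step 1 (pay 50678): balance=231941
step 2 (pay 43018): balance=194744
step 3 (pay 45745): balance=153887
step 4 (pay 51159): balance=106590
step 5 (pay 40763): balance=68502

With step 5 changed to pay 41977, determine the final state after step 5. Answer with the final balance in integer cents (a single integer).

(re-executing from step 5 with the substitution; state before step 5: balance=106590)
step 5 (pay 41977): balance=67288

67288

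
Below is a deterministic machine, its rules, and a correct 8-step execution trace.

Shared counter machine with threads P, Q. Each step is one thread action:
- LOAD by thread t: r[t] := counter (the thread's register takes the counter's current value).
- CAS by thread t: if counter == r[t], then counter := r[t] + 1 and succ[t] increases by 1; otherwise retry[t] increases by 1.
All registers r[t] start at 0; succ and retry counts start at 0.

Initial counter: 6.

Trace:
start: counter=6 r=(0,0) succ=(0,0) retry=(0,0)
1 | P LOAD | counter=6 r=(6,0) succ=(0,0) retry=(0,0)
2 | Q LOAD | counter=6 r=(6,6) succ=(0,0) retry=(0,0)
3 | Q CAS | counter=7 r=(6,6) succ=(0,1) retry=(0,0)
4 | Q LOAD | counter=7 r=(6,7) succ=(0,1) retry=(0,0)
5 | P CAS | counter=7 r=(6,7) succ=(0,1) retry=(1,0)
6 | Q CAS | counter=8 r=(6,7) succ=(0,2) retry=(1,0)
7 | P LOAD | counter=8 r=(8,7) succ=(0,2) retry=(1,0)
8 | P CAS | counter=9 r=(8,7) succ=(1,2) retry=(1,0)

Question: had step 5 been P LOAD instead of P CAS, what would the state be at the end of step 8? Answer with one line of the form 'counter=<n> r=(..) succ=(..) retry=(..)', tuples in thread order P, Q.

(re-executing from step 5 with the substitution; state before step 5: counter=7 r=(6,7) succ=(0,1) retry=(0,0))
5 | P LOAD | counter=7 r=(7,7) succ=(0,1) retry=(0,0)
6 | Q CAS | counter=8 r=(7,7) succ=(0,2) retry=(0,0)
7 | P LOAD | counter=8 r=(8,7) succ=(0,2) retry=(0,0)
8 | P CAS | counter=9 r=(8,7) succ=(1,2) retry=(0,0)

counter=9 r=(8,7) succ=(1,2) retry=(0,0)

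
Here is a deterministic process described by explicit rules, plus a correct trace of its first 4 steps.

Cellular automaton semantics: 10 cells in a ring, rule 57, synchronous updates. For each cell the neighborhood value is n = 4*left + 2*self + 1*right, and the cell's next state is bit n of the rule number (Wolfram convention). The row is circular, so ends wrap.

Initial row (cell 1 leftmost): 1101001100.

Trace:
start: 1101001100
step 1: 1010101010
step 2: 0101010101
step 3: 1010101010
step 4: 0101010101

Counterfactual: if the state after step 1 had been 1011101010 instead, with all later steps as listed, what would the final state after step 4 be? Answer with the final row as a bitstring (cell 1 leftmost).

1010100101

state after step 1 := 1011101010
step 2: 0110010101
step 3: 1101001010
step 4: 1010100101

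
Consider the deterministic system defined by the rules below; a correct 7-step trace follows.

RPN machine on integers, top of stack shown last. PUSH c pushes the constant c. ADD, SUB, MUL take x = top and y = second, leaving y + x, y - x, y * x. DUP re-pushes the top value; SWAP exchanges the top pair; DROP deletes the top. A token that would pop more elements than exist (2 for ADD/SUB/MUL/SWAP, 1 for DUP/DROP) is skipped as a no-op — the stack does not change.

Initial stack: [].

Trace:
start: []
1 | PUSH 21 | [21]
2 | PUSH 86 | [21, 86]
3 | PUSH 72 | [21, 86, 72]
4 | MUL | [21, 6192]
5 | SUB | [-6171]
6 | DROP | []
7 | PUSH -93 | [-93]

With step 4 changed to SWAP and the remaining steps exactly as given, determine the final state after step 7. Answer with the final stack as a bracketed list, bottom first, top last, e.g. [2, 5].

(re-executing from step 4 with the substitution; state before step 4: [21, 86, 72])
4 | SWAP | [21, 72, 86]
5 | SUB | [21, -14]
6 | DROP | [21]
7 | PUSH -93 | [21, -93]

[21, -93]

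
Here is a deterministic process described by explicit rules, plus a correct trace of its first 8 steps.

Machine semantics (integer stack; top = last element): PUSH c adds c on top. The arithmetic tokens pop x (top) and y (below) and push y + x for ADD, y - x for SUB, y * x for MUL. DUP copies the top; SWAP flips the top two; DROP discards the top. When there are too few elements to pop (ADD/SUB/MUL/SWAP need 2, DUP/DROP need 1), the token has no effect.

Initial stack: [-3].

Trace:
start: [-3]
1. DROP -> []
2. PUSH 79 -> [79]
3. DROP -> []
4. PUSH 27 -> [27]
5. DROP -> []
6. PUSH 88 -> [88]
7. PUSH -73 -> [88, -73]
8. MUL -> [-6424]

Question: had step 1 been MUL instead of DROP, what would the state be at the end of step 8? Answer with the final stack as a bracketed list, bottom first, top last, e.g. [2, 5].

[-3, -6424]

(re-executing from step 1 with the substitution; state before step 1: [-3])
1. MUL -> [-3]
2. PUSH 79 -> [-3, 79]
3. DROP -> [-3]
4. PUSH 27 -> [-3, 27]
5. DROP -> [-3]
6. PUSH 88 -> [-3, 88]
7. PUSH -73 -> [-3, 88, -73]
8. MUL -> [-3, -6424]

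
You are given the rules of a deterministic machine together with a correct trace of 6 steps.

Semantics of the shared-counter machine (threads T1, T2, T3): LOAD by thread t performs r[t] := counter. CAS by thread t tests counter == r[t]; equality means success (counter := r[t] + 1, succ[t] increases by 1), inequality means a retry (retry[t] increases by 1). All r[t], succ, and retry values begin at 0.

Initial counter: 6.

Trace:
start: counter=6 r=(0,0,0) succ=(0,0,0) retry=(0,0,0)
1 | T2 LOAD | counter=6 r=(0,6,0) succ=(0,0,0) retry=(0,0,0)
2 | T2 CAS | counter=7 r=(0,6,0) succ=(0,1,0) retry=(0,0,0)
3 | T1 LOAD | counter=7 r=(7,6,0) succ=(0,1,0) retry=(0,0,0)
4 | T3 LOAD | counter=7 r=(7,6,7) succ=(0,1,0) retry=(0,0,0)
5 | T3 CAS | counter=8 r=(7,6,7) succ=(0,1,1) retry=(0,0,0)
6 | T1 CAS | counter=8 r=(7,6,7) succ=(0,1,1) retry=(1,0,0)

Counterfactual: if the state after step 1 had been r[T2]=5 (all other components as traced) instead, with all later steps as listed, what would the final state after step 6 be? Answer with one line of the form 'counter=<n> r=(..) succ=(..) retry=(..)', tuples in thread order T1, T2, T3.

counter=7 r=(6,5,6) succ=(0,0,1) retry=(1,1,0)

state after step 1 := counter=6 r=(0,5,0) succ=(0,0,0) retry=(0,0,0)
2 | T2 CAS | counter=6 r=(0,5,0) succ=(0,0,0) retry=(0,1,0)
3 | T1 LOAD | counter=6 r=(6,5,0) succ=(0,0,0) retry=(0,1,0)
4 | T3 LOAD | counter=6 r=(6,5,6) succ=(0,0,0) retry=(0,1,0)
5 | T3 CAS | counter=7 r=(6,5,6) succ=(0,0,1) retry=(0,1,0)
6 | T1 CAS | counter=7 r=(6,5,6) succ=(0,0,1) retry=(1,1,0)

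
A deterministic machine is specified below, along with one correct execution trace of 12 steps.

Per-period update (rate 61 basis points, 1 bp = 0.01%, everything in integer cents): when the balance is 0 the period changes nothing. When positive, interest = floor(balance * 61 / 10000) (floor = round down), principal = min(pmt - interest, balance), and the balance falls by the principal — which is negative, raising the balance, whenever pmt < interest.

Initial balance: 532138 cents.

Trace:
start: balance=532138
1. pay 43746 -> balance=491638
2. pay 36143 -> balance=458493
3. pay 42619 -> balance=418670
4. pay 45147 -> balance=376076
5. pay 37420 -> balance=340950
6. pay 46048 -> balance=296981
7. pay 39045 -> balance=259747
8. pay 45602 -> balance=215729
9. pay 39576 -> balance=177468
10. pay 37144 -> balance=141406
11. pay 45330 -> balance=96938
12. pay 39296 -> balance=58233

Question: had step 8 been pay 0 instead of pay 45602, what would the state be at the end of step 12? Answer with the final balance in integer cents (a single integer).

(re-executing from step 8 with the substitution; state before step 8: balance=259747)
8. pay 0 -> balance=261331
9. pay 39576 -> balance=223349
10. pay 37144 -> balance=187567
11. pay 45330 -> balance=143381
12. pay 39296 -> balance=104959

104959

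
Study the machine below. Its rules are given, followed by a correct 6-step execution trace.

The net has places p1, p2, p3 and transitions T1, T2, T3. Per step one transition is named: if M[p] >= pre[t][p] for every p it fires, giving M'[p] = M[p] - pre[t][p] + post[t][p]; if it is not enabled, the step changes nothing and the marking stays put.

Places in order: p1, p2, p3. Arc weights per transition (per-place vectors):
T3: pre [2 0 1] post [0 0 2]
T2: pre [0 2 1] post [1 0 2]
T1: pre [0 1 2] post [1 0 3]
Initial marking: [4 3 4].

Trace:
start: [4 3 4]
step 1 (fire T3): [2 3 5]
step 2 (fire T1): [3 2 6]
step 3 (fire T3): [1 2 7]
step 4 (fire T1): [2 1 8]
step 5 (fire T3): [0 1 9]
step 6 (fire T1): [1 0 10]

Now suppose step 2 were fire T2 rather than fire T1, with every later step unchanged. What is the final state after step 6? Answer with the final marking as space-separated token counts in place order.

(re-executing from step 2 with the substitution; state before step 2: [2 3 5])
step 2 (fire T2): [3 1 6]
step 3 (fire T3): [1 1 7]
step 4 (fire T1): [2 0 8]
step 5 (fire T3): [0 0 9]
step 6 (fire T1): [0 0 9]

0 0 9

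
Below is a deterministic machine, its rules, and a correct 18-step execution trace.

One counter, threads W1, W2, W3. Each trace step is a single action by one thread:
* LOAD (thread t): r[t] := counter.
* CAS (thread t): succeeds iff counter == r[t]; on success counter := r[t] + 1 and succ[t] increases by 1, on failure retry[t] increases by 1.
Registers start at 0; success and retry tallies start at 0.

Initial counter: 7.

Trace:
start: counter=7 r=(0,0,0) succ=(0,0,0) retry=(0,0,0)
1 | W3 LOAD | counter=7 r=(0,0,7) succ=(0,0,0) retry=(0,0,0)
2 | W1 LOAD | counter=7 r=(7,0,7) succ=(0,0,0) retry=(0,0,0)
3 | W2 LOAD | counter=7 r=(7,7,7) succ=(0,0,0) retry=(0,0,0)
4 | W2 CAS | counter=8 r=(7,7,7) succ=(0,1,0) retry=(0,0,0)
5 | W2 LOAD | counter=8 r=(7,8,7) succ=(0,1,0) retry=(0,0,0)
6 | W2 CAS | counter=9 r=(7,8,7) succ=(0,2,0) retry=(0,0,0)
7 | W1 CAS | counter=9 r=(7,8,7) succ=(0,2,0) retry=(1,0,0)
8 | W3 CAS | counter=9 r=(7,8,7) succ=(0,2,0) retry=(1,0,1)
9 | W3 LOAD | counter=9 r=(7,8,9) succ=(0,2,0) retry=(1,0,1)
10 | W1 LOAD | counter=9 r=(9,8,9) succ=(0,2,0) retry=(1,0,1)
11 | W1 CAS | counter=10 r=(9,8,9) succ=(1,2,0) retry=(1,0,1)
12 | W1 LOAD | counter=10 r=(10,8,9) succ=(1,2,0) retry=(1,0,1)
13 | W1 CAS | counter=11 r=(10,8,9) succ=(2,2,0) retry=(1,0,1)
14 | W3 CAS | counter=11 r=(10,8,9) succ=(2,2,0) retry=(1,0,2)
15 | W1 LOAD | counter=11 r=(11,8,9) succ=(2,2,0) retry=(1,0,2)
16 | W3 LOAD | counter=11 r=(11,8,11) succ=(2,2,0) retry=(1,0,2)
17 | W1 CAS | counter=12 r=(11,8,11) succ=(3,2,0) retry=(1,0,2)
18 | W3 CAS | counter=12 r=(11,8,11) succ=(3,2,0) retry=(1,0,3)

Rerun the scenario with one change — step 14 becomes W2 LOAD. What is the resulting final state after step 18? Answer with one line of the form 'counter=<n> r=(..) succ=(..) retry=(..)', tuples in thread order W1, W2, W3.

(re-executing from step 14 with the substitution; state before step 14: counter=11 r=(10,8,9) succ=(2,2,0) retry=(1,0,1))
14 | W2 LOAD | counter=11 r=(10,11,9) succ=(2,2,0) retry=(1,0,1)
15 | W1 LOAD | counter=11 r=(11,11,9) succ=(2,2,0) retry=(1,0,1)
16 | W3 LOAD | counter=11 r=(11,11,11) succ=(2,2,0) retry=(1,0,1)
17 | W1 CAS | counter=12 r=(11,11,11) succ=(3,2,0) retry=(1,0,1)
18 | W3 CAS | counter=12 r=(11,11,11) succ=(3,2,0) retry=(1,0,2)

counter=12 r=(11,11,11) succ=(3,2,0) retry=(1,0,2)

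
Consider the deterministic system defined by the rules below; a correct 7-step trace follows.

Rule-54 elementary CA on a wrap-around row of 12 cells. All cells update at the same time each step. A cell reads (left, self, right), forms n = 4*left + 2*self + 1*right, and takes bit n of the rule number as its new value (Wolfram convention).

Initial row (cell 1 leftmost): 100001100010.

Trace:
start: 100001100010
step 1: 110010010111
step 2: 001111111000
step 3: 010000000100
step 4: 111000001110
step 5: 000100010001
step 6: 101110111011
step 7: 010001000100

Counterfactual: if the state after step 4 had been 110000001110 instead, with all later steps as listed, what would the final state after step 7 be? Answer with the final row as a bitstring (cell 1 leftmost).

state after step 4 := 110000001110
step 5: 001000010001
step 6: 111100111011
step 7: 000011000100

000011000100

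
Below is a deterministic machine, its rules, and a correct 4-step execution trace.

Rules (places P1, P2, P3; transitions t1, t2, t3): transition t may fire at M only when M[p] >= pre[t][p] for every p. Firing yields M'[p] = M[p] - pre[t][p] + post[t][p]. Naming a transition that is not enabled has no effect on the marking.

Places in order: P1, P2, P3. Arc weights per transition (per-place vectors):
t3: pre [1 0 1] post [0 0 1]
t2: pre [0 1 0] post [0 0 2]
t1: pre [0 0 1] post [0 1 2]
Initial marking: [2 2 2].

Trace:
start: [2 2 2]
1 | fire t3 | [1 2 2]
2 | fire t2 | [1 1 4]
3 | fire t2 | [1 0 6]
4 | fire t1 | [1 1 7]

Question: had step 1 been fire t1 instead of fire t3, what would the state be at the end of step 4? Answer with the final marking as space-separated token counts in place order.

(re-executing from step 1 with the substitution; state before step 1: [2 2 2])
1 | fire t1 | [2 3 3]
2 | fire t2 | [2 2 5]
3 | fire t2 | [2 1 7]
4 | fire t1 | [2 2 8]

2 2 8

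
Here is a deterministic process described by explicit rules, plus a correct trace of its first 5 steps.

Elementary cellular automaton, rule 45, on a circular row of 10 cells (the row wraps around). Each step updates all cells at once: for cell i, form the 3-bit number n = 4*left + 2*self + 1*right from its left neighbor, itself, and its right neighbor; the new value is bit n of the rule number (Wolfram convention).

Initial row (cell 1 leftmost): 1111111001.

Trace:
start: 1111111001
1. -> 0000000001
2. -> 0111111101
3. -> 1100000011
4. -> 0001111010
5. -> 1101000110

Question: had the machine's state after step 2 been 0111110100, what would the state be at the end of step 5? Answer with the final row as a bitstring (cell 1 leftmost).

0011011110

state after step 2 := 0111110100
3. -> 0100001101
4. -> 1101101011
5. -> 0011011110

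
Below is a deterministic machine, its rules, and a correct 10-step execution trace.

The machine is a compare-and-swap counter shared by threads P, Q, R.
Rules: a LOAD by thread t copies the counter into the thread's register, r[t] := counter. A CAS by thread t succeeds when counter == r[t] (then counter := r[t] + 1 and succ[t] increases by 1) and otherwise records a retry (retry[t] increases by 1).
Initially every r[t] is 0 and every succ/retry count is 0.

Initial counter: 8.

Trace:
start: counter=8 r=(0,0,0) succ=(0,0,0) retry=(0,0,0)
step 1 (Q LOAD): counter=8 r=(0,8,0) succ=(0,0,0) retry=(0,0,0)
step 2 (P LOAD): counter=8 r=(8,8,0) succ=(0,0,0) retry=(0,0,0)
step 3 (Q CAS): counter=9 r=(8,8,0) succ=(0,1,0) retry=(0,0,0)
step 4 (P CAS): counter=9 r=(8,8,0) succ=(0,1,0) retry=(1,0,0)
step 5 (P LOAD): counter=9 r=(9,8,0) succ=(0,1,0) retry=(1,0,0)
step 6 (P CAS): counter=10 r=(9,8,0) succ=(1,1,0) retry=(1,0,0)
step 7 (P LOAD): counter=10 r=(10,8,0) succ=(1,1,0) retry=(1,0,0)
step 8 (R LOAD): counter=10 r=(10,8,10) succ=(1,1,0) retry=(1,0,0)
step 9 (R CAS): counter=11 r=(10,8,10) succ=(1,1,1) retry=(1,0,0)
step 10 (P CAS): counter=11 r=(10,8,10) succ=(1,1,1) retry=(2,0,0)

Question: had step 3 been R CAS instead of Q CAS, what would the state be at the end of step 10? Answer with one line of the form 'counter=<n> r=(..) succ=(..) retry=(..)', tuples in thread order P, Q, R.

(re-executing from step 3 with the substitution; state before step 3: counter=8 r=(8,8,0) succ=(0,0,0) retry=(0,0,0))
step 3 (R CAS): counter=8 r=(8,8,0) succ=(0,0,0) retry=(0,0,1)
step 4 (P CAS): counter=9 r=(8,8,0) succ=(1,0,0) retry=(0,0,1)
step 5 (P LOAD): counter=9 r=(9,8,0) succ=(1,0,0) retry=(0,0,1)
step 6 (P CAS): counter=10 r=(9,8,0) succ=(2,0,0) retry=(0,0,1)
step 7 (P LOAD): counter=10 r=(10,8,0) succ=(2,0,0) retry=(0,0,1)
step 8 (R LOAD): counter=10 r=(10,8,10) succ=(2,0,0) retry=(0,0,1)
step 9 (R CAS): counter=11 r=(10,8,10) succ=(2,0,1) retry=(0,0,1)
step 10 (P CAS): counter=11 r=(10,8,10) succ=(2,0,1) retry=(1,0,1)

counter=11 r=(10,8,10) succ=(2,0,1) retry=(1,0,1)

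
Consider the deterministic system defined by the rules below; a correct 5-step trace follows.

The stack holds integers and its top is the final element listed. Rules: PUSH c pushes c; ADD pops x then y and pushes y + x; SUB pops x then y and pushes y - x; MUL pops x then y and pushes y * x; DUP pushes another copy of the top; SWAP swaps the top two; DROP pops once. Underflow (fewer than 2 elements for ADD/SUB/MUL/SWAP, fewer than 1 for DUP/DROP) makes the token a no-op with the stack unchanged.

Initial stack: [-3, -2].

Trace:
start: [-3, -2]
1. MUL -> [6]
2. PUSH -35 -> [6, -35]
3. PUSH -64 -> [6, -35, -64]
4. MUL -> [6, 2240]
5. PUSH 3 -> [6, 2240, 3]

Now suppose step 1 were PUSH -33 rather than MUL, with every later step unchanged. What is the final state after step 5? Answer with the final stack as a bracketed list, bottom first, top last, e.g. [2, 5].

[-3, -2, -33, 2240, 3]

(re-executing from step 1 with the substitution; state before step 1: [-3, -2])
1. PUSH -33 -> [-3, -2, -33]
2. PUSH -35 -> [-3, -2, -33, -35]
3. PUSH -64 -> [-3, -2, -33, -35, -64]
4. MUL -> [-3, -2, -33, 2240]
5. PUSH 3 -> [-3, -2, -33, 2240, 3]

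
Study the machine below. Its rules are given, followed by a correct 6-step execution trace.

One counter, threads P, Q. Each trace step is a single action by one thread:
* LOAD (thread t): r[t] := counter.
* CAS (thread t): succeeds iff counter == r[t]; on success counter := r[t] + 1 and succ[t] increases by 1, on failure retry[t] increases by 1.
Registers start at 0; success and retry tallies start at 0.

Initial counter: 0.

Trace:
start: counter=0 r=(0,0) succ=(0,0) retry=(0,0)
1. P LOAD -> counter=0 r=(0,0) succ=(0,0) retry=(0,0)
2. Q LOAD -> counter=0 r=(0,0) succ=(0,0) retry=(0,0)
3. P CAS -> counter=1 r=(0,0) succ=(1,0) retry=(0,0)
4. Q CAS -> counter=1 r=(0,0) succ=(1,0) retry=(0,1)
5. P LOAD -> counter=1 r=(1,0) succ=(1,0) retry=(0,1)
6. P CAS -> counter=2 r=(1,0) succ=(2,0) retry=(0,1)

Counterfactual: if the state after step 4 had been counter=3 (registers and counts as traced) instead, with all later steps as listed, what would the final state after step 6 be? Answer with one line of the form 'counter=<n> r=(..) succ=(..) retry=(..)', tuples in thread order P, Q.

counter=4 r=(3,0) succ=(2,0) retry=(0,1)

state after step 4 := counter=3 r=(0,0) succ=(1,0) retry=(0,1)
5. P LOAD -> counter=3 r=(3,0) succ=(1,0) retry=(0,1)
6. P CAS -> counter=4 r=(3,0) succ=(2,0) retry=(0,1)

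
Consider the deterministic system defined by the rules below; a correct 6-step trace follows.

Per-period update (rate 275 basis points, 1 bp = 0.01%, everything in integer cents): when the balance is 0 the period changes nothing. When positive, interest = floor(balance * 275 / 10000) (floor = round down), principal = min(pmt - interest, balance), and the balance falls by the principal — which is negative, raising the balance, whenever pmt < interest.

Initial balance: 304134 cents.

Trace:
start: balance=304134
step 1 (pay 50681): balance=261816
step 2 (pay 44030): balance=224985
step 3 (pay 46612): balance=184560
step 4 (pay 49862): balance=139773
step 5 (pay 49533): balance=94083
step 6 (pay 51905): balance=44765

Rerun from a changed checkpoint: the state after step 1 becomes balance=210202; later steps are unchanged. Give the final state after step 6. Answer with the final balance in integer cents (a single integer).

state after step 1 := balance=210202
step 2 (pay 44030): balance=171952
step 3 (pay 46612): balance=130068
step 4 (pay 49862): balance=83782
step 5 (pay 49533): balance=36553
step 6 (pay 51905): balance=0

0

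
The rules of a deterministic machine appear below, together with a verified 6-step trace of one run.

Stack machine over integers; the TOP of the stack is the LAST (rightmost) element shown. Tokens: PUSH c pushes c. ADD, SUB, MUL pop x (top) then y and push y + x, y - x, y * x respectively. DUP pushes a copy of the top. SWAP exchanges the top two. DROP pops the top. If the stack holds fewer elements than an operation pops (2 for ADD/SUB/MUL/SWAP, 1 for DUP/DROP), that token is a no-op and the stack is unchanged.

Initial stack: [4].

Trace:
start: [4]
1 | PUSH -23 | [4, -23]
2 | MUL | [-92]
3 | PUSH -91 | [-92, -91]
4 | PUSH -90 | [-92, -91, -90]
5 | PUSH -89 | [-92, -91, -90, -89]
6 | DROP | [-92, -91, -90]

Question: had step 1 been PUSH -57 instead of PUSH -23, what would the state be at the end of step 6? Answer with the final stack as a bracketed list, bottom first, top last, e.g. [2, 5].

[-228, -91, -90]

(re-executing from step 1 with the substitution; state before step 1: [4])
1 | PUSH -57 | [4, -57]
2 | MUL | [-228]
3 | PUSH -91 | [-228, -91]
4 | PUSH -90 | [-228, -91, -90]
5 | PUSH -89 | [-228, -91, -90, -89]
6 | DROP | [-228, -91, -90]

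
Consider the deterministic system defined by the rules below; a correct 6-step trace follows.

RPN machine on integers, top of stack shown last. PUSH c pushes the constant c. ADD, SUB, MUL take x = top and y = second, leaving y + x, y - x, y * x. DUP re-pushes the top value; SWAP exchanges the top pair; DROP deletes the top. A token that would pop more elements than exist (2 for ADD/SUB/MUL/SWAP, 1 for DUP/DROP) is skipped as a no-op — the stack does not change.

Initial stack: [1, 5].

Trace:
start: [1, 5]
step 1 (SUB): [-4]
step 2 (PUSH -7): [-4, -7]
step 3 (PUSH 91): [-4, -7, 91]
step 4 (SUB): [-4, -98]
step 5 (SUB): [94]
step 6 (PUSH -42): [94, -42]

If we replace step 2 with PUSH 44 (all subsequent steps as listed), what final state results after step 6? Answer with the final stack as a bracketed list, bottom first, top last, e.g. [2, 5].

[43, -42]

(re-executing from step 2 with the substitution; state before step 2: [-4])
step 2 (PUSH 44): [-4, 44]
step 3 (PUSH 91): [-4, 44, 91]
step 4 (SUB): [-4, -47]
step 5 (SUB): [43]
step 6 (PUSH -42): [43, -42]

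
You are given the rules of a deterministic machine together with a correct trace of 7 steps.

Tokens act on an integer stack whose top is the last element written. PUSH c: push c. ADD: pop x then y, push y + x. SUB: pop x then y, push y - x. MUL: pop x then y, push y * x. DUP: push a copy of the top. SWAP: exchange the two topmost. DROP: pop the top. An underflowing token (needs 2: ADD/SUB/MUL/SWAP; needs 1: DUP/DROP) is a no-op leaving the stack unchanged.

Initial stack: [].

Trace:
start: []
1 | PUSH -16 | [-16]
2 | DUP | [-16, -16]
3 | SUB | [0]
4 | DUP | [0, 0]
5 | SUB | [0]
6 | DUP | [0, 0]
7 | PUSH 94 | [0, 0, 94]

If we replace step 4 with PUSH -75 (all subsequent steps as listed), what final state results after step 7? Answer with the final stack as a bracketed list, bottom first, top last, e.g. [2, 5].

(re-executing from step 4 with the substitution; state before step 4: [0])
4 | PUSH -75 | [0, -75]
5 | SUB | [75]
6 | DUP | [75, 75]
7 | PUSH 94 | [75, 75, 94]

[75, 75, 94]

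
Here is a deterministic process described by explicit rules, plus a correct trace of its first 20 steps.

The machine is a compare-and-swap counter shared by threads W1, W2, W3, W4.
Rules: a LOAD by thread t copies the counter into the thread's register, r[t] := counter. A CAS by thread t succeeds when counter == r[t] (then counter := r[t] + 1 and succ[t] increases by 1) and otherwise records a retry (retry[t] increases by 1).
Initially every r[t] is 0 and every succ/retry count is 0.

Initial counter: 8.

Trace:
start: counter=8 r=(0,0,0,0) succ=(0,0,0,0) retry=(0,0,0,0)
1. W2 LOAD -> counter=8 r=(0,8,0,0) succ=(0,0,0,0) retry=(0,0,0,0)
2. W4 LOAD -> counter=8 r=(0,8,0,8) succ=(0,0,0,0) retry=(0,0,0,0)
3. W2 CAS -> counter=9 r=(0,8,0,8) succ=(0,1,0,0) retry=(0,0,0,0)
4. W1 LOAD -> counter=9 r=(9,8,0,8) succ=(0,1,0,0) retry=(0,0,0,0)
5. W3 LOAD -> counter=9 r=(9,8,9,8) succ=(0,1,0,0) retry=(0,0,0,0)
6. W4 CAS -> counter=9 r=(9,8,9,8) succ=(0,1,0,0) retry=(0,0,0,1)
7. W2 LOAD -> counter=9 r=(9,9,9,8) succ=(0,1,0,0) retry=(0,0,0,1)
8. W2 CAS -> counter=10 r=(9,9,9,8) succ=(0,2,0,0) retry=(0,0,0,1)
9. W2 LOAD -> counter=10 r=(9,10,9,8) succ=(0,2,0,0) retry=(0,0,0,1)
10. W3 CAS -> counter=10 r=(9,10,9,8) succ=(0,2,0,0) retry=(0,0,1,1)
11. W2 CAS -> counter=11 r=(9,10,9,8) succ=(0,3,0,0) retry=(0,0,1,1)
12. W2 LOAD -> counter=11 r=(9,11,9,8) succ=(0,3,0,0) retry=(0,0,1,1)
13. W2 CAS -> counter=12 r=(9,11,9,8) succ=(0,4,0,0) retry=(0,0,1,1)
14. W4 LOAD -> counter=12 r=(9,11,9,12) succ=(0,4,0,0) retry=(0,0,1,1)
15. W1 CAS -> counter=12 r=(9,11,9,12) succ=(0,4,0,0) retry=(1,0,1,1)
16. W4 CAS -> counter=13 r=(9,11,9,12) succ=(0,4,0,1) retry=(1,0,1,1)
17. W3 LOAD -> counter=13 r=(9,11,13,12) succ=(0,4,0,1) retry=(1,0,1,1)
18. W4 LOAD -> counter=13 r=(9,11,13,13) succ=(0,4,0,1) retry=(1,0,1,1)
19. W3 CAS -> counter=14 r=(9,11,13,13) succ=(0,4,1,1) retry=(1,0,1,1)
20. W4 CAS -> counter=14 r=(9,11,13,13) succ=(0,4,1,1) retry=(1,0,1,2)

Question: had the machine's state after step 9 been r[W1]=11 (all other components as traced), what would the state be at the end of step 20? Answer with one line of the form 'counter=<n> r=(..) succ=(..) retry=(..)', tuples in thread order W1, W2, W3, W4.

state after step 9 := counter=10 r=(11,10,9,8) succ=(0,2,0,0) retry=(0,0,0,1)
10. W3 CAS -> counter=10 r=(11,10,9,8) succ=(0,2,0,0) retry=(0,0,1,1)
11. W2 CAS -> counter=11 r=(11,10,9,8) succ=(0,3,0,0) retry=(0,0,1,1)
12. W2 LOAD -> counter=11 r=(11,11,9,8) succ=(0,3,0,0) retry=(0,0,1,1)
13. W2 CAS -> counter=12 r=(11,11,9,8) succ=(0,4,0,0) retry=(0,0,1,1)
14. W4 LOAD -> counter=12 r=(11,11,9,12) succ=(0,4,0,0) retry=(0,0,1,1)
15. W1 CAS -> counter=12 r=(11,11,9,12) succ=(0,4,0,0) retry=(1,0,1,1)
16. W4 CAS -> counter=13 r=(11,11,9,12) succ=(0,4,0,1) retry=(1,0,1,1)
17. W3 LOAD -> counter=13 r=(11,11,13,12) succ=(0,4,0,1) retry=(1,0,1,1)
18. W4 LOAD -> counter=13 r=(11,11,13,13) succ=(0,4,0,1) retry=(1,0,1,1)
19. W3 CAS -> counter=14 r=(11,11,13,13) succ=(0,4,1,1) retry=(1,0,1,1)
20. W4 CAS -> counter=14 r=(11,11,13,13) succ=(0,4,1,1) retry=(1,0,1,2)

counter=14 r=(11,11,13,13) succ=(0,4,1,1) retry=(1,0,1,2)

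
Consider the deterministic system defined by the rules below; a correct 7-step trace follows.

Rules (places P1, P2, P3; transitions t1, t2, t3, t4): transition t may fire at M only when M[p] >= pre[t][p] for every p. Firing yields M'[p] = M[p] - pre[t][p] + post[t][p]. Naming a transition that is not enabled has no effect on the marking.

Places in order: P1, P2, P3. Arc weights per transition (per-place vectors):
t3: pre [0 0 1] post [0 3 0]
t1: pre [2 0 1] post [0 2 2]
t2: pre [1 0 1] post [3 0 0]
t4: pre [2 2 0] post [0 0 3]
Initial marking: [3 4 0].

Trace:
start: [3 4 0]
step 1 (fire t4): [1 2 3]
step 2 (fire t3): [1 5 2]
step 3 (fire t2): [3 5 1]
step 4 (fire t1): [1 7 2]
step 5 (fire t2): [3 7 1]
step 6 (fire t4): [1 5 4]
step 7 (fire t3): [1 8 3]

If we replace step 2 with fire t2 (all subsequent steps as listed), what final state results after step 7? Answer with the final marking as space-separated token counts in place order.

3 5 3

(re-executing from step 2 with the substitution; state before step 2: [1 2 3])
step 2 (fire t2): [3 2 2]
step 3 (fire t2): [5 2 1]
step 4 (fire t1): [3 4 2]
step 5 (fire t2): [5 4 1]
step 6 (fire t4): [3 2 4]
step 7 (fire t3): [3 5 3]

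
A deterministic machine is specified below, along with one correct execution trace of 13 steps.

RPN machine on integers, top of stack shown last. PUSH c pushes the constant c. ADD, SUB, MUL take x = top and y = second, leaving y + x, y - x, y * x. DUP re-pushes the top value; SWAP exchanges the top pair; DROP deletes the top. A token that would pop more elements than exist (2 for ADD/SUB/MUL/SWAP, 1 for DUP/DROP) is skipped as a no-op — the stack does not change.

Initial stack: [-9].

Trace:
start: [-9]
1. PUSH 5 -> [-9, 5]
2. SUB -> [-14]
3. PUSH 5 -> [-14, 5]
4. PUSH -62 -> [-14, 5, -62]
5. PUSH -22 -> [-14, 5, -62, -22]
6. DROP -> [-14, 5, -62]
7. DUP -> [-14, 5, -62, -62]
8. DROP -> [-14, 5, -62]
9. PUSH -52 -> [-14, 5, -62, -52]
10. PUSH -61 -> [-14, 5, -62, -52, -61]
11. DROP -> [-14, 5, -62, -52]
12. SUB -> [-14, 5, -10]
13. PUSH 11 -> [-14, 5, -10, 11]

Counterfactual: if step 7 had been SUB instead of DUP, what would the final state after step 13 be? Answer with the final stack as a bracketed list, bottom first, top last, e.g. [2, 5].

[38, 11]

(re-executing from step 7 with the substitution; state before step 7: [-14, 5, -62])
7. SUB -> [-14, 67]
8. DROP -> [-14]
9. PUSH -52 -> [-14, -52]
10. PUSH -61 -> [-14, -52, -61]
11. DROP -> [-14, -52]
12. SUB -> [38]
13. PUSH 11 -> [38, 11]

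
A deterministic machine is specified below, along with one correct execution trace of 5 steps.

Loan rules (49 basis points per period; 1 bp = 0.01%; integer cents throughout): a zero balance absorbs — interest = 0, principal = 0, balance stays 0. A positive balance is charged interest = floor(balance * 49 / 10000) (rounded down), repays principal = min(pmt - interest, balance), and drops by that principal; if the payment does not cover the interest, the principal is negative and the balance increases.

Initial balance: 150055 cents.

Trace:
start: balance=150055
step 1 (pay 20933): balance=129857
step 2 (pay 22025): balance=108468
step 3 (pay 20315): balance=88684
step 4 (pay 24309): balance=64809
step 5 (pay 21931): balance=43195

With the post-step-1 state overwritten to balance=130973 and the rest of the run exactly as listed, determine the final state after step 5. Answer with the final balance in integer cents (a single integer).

state after step 1 := balance=130973
step 2 (pay 22025): balance=109589
step 3 (pay 20315): balance=89810
step 4 (pay 24309): balance=65941
step 5 (pay 21931): balance=44333

44333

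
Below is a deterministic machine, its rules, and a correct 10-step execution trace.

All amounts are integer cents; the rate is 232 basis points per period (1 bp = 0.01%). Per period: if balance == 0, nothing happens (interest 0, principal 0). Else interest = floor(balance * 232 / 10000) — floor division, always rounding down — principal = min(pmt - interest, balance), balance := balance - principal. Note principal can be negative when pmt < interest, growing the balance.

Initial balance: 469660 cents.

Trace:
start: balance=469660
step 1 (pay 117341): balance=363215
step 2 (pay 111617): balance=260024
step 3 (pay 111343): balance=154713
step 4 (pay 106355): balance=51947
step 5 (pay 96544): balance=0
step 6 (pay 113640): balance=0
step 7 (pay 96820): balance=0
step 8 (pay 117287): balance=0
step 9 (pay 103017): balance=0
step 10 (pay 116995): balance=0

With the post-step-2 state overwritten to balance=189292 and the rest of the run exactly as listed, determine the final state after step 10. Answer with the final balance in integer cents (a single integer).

0

state after step 2 := balance=189292
step 3 (pay 111343): balance=82340
step 4 (pay 106355): balance=0
step 5 (pay 96544): balance=0
step 6 (pay 113640): balance=0
step 7 (pay 96820): balance=0
step 8 (pay 117287): balance=0
step 9 (pay 103017): balance=0
step 10 (pay 116995): balance=0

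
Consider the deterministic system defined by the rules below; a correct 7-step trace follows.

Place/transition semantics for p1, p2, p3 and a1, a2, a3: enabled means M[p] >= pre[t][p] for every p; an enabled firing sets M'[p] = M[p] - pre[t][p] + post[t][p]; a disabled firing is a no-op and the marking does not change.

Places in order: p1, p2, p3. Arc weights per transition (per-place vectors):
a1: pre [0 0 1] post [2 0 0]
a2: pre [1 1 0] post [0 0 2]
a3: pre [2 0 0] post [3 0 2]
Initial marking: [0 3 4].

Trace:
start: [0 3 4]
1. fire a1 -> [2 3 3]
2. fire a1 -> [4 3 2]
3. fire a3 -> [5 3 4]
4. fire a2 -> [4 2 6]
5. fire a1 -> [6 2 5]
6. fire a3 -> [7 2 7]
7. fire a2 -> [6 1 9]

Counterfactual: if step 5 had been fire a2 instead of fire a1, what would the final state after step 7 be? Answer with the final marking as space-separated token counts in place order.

(re-executing from step 5 with the substitution; state before step 5: [4 2 6])
5. fire a2 -> [3 1 8]
6. fire a3 -> [4 1 10]
7. fire a2 -> [3 0 12]

3 0 12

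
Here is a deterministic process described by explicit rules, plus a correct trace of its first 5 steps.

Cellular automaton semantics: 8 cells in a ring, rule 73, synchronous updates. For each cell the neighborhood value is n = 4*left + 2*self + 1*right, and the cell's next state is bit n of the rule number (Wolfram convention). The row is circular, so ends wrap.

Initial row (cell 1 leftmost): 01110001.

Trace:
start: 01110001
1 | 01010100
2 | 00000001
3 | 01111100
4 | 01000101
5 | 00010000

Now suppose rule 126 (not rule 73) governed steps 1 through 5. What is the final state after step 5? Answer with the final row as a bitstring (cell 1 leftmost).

11111111

(re-executing steps 1..5 under rule 126; state before step 1: 01110001)
1 | 11011011
2 | 01111110
3 | 11000011
4 | 01100110
5 | 11111111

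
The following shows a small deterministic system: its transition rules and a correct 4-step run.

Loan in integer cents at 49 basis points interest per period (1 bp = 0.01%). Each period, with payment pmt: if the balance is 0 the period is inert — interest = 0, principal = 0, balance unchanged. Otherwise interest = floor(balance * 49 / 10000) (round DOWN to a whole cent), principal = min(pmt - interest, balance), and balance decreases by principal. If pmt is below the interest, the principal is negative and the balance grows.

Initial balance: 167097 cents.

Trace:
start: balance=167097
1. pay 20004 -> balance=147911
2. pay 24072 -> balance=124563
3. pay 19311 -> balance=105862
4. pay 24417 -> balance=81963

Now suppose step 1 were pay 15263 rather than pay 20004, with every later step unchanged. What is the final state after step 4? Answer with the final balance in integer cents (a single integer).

86774

(re-executing from step 1 with the substitution; state before step 1: balance=167097)
1. pay 15263 -> balance=152652
2. pay 24072 -> balance=129327
3. pay 19311 -> balance=110649
4. pay 24417 -> balance=86774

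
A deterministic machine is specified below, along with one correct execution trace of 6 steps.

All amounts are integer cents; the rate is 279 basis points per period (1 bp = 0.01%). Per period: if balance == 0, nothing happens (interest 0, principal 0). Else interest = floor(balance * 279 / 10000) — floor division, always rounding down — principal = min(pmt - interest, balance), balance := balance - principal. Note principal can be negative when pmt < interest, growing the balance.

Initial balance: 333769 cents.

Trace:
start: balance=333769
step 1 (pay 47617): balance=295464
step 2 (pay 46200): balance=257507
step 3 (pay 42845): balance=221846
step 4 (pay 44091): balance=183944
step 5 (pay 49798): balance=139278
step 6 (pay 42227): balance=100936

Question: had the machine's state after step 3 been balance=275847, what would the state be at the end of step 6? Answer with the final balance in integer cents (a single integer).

159584

state after step 3 := balance=275847
step 4 (pay 44091): balance=239452
step 5 (pay 49798): balance=196334
step 6 (pay 42227): balance=159584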